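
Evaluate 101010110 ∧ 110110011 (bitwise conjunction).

AND: 1 only when both bits are 1
  101010110
& 110110011
-----------
  100010010
Decimal: 342 & 435 = 274



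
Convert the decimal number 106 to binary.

Using repeated division by 2:
106 ÷ 2 = 53 remainder 0
53 ÷ 2 = 26 remainder 1
26 ÷ 2 = 13 remainder 0
13 ÷ 2 = 6 remainder 1
6 ÷ 2 = 3 remainder 0
3 ÷ 2 = 1 remainder 1
1 ÷ 2 = 0 remainder 1
Reading remainders bottom to top: 1101010



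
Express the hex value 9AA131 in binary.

Convert each hex digit to 4 bits:
  9 = 1001
  A = 1010
  A = 1010
  1 = 0001
  3 = 0011
  1 = 0001
Concatenate: 100110101010000100110001



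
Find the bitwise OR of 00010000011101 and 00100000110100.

OR: 1 when either bit is 1
  00010000011101
| 00100000110100
----------------
  00110000111101
Decimal: 1053 | 2100 = 3133



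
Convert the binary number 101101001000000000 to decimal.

Sum of powers of 2 for each 1-bit:
2^9 + 2^12 + 2^14 + 2^15 + 2^17
= 512 + 4096 + 16384 + 32768 + 131072
= 184832



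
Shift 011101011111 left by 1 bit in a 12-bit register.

Original: 011101011111 (decimal 1887)
Shift left by 1 position
Append 1 zero on the right
Result: 111010111110 (decimal 3774)
Equivalent: 1887 << 1 = 1887 × 2^1 = 3774



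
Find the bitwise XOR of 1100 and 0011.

XOR: 1 when bits differ
  1100
^ 0011
------
  1111
Decimal: 12 ^ 3 = 15



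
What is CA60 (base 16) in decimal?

Expand by place value (powers of 16):
Digit values: C = 12, A = 10
CA60 = 12 × 16^3 + 10 × 16^2 + 6 × 16^1 + 0 × 16^0
= 12 × 4096 + 10 × 256 + 6 × 16 + 0 × 1
= 49152 + 2560 + 96 + 0
= 51808



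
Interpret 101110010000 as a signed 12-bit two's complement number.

Binary: 101110010000
Sign bit: 1 (negative)
Invert: 010001101111
Add 1:  010001110000
Magnitude: 010001110000 = 1024 + 64 + 32 + 16 = 1136
Value: -1136



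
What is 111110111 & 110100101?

AND: 1 only when both bits are 1
  111110111
& 110100101
-----------
  110100101
Decimal: 503 & 421 = 421



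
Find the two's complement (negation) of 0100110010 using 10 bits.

Original: 0100110010
Step 1 - Invert all bits: 1011001101
Step 2 - Add 1: 1011001110
Verification: 0100110010 + 1011001110 = 10000000000; discarding the end carry (carry out of the top bit) leaves the 10-bit value 0000000000, as required for x + (-x)



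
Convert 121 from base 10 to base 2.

Using repeated division by 2:
121 ÷ 2 = 60 remainder 1
60 ÷ 2 = 30 remainder 0
30 ÷ 2 = 15 remainder 0
15 ÷ 2 = 7 remainder 1
7 ÷ 2 = 3 remainder 1
3 ÷ 2 = 1 remainder 1
1 ÷ 2 = 0 remainder 1
Reading remainders bottom to top: 1111001



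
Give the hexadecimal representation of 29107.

Using repeated division by 16 (digits 10–15 are A–F):
29107 ÷ 16 = 1819 remainder 3
1819 ÷ 16 = 113 remainder 11 (B)
113 ÷ 16 = 7 remainder 1
7 ÷ 16 = 0 remainder 7
Reading remainders bottom to top: 71B3



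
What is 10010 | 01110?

OR: 1 when either bit is 1
  10010
| 01110
-------
  11110
Decimal: 18 | 14 = 30



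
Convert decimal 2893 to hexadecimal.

Using repeated division by 16 (digits 10–15 are A–F):
2893 ÷ 16 = 180 remainder 13 (D)
180 ÷ 16 = 11 remainder 4
11 ÷ 16 = 0 remainder 11 (B)
Reading remainders bottom to top: B4D



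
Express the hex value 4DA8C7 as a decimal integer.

Expand by place value (powers of 16):
Digit values: D = 13, A = 10, C = 12
4DA8C7 = 4 × 16^5 + 13 × 16^4 + 10 × 16^3 + 8 × 16^2 + 12 × 16^1 + 7 × 16^0
= 4 × 1048576 + 13 × 65536 + 10 × 4096 + 8 × 256 + 12 × 16 + 7 × 1
= 4194304 + 851968 + 40960 + 2048 + 192 + 7
= 5089479



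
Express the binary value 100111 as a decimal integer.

Sum of powers of 2 for each 1-bit:
2^0 + 2^1 + 2^2 + 2^5
= 1 + 2 + 4 + 32
= 39



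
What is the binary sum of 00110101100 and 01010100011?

Add column by column from the right: bit + bit + carry-in; write the sum mod 2, carry 1 when the sum is 2 or 3.
carry:  11101000000
        00110101100
+       01010100011
-------------------
       010001001111
(the carry out of the leftmost column, 0, becomes the leading bit)
Decimal check:
  00110101100 = 256 + 128 + 32 + 8 + 4 = 428
  01010100011 = 512 + 128 + 32 + 2 + 1 = 675
  428 + 675 = 1103, and 010001001111 = 1024 + 64 + 8 + 4 + 2 + 1 = 1103 ✓



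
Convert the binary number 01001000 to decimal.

Sum of powers of 2 for each 1-bit:
2^3 + 2^6
= 8 + 64
= 72



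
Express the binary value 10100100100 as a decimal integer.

Sum of powers of 2 for each 1-bit:
2^2 + 2^5 + 2^8 + 2^10
= 4 + 32 + 256 + 1024
= 1316



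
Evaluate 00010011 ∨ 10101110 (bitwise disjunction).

OR: 1 when either bit is 1
  00010011
| 10101110
----------
  10111111
Decimal: 19 | 174 = 191



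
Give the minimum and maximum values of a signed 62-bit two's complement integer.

For 62-bit two's complement:
Minimum: -2^61 = -2305843009213693952
Maximum: 2^61 - 1 = 2305843009213693951



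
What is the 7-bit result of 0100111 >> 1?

Original: 0100111 (decimal 39)
Shift right by 1 position
Drop the 1 low bit; fill with zero on the left
Result: 0010011 (decimal 19)
Equivalent: 39 >> 1 = 39 ÷ 2^1 = 19



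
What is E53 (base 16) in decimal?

Expand by place value (powers of 16):
Digit values: E = 14
E53 = 14 × 16^2 + 5 × 16^1 + 3 × 16^0
= 14 × 256 + 5 × 16 + 3 × 1
= 3584 + 80 + 3
= 3667



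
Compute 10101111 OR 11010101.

OR: 1 when either bit is 1
  10101111
| 11010101
----------
  11111111
Decimal: 175 | 213 = 255



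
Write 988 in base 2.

Using repeated division by 2:
988 ÷ 2 = 494 remainder 0
494 ÷ 2 = 247 remainder 0
247 ÷ 2 = 123 remainder 1
123 ÷ 2 = 61 remainder 1
61 ÷ 2 = 30 remainder 1
30 ÷ 2 = 15 remainder 0
15 ÷ 2 = 7 remainder 1
7 ÷ 2 = 3 remainder 1
3 ÷ 2 = 1 remainder 1
1 ÷ 2 = 0 remainder 1
Reading remainders bottom to top: 1111011100



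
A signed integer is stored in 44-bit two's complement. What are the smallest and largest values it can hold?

For 44-bit two's complement:
Minimum: -2^43 = -8796093022208
Maximum: 2^43 - 1 = 8796093022207



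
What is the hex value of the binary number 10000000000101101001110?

Group into 4-bit nibbles from right:
  0100 = 4
  0000 = 0
  0000 = 0
  1011 = B
  0100 = 4
  1110 = E
Result: 400B4E



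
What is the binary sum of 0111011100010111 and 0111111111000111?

Add column by column from the right: bit + bit + carry-in; write the sum mod 2, carry 1 when the sum is 2 or 3.
carry:  1111111000001110
        0111011100010111
+       0111111111000111
------------------------
       01111011011011110
(the carry out of the leftmost column, 0, becomes the leading bit)
Decimal check:
  0111011100010111 = 16384 + 8192 + 4096 + 1024 + 512 + 256 + 16 + 4 + 2 + 1 = 30487
  0111111111000111 = 16384 + 8192 + 4096 + 2048 + 1024 + 512 + 256 + 128 + 64 + 4 + 2 + 1 = 32711
  30487 + 32711 = 63198, and 01111011011011110 = 32768 + 16384 + 8192 + 4096 + 1024 + 512 + 128 + 64 + 16 + 8 + 4 + 2 = 63198 ✓



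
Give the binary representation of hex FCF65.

Convert each hex digit to 4 bits:
  F = 1111
  C = 1100
  F = 1111
  6 = 0110
  5 = 0101
Concatenate: 11111100111101100101



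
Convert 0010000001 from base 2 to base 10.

Sum of powers of 2 for each 1-bit:
2^0 + 2^7
= 1 + 128
= 129



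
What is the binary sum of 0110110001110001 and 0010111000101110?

Add column by column from the right: bit + bit + carry-in; write the sum mod 2, carry 1 when the sum is 2 or 3.
carry:  1101100011000000
        0110110001110001
+       0010111000101110
------------------------
       01001101010011111
(the carry out of the leftmost column, 0, becomes the leading bit)
Decimal check:
  0110110001110001 = 16384 + 8192 + 2048 + 1024 + 64 + 32 + 16 + 1 = 27761
  0010111000101110 = 8192 + 2048 + 1024 + 512 + 32 + 8 + 4 + 2 = 11822
  27761 + 11822 = 39583, and 01001101010011111 = 32768 + 4096 + 2048 + 512 + 128 + 16 + 8 + 4 + 2 + 1 = 39583 ✓



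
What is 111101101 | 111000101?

OR: 1 when either bit is 1
  111101101
| 111000101
-----------
  111101101
Decimal: 493 | 453 = 493



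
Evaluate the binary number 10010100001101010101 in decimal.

Sum of powers of 2 for each 1-bit:
2^0 + 2^2 + 2^4 + 2^6 + 2^8 + 2^9 + 2^14 + 2^16 + 2^19
= 1 + 4 + 16 + 64 + 256 + 512 + 16384 + 65536 + 524288
= 607061



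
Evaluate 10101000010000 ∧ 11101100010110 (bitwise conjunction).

AND: 1 only when both bits are 1
  10101000010000
& 11101100010110
----------------
  10101000010000
Decimal: 10768 & 15126 = 10768



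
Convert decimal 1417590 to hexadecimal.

Using repeated division by 16 (digits 10–15 are A–F):
1417590 ÷ 16 = 88599 remainder 6
88599 ÷ 16 = 5537 remainder 7
5537 ÷ 16 = 346 remainder 1
346 ÷ 16 = 21 remainder 10 (A)
21 ÷ 16 = 1 remainder 5
1 ÷ 16 = 0 remainder 1
Reading remainders bottom to top: 15A176



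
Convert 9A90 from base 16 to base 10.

Expand by place value (powers of 16):
Digit values: A = 10
9A90 = 9 × 16^3 + 10 × 16^2 + 9 × 16^1 + 0 × 16^0
= 9 × 4096 + 10 × 256 + 9 × 16 + 0 × 1
= 36864 + 2560 + 144 + 0
= 39568



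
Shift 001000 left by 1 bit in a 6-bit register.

Original: 001000 (decimal 8)
Shift left by 1 position
Append 1 zero on the right
Result: 010000 (decimal 16)
Equivalent: 8 << 1 = 8 × 2^1 = 16



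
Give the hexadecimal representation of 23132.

Using repeated division by 16 (digits 10–15 are A–F):
23132 ÷ 16 = 1445 remainder 12 (C)
1445 ÷ 16 = 90 remainder 5
90 ÷ 16 = 5 remainder 10 (A)
5 ÷ 16 = 0 remainder 5
Reading remainders bottom to top: 5A5C



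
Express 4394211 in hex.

Using repeated division by 16 (digits 10–15 are A–F):
4394211 ÷ 16 = 274638 remainder 3
274638 ÷ 16 = 17164 remainder 14 (E)
17164 ÷ 16 = 1072 remainder 12 (C)
1072 ÷ 16 = 67 remainder 0
67 ÷ 16 = 4 remainder 3
4 ÷ 16 = 0 remainder 4
Reading remainders bottom to top: 430CE3



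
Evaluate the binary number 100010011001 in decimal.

Sum of powers of 2 for each 1-bit:
2^0 + 2^3 + 2^4 + 2^7 + 2^11
= 1 + 8 + 16 + 128 + 2048
= 2201



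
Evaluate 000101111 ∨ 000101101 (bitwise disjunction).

OR: 1 when either bit is 1
  000101111
| 000101101
-----------
  000101111
Decimal: 47 | 45 = 47



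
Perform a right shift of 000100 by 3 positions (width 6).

Original: 000100 (decimal 4)
Shift right by 3 positions
Drop the 3 low bits; fill with zeros on the left
Result: 000000 (decimal 0)
Equivalent: 4 >> 3 = 4 ÷ 2^3 = 0



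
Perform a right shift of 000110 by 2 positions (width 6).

Original: 000110 (decimal 6)
Shift right by 2 positions
Drop the 2 low bits; fill with zeros on the left
Result: 000001 (decimal 1)
Equivalent: 6 >> 2 = 6 ÷ 2^2 = 1



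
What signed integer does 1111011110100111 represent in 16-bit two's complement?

Binary: 1111011110100111
Sign bit: 1 (negative)
Invert: 0000100001011000
Add 1:  0000100001011001
Magnitude: 0000100001011001 = 2048 + 64 + 16 + 8 + 1 = 2137
Value: -2137



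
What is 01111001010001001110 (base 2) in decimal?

Sum of powers of 2 for each 1-bit:
2^1 + 2^2 + 2^3 + 2^6 + 2^10 + 2^12 + 2^15 + 2^16 + 2^17 + 2^18
= 2 + 4 + 8 + 64 + 1024 + 4096 + 32768 + 65536 + 131072 + 262144
= 496718



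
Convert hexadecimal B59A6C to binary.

Convert each hex digit to 4 bits:
  B = 1011
  5 = 0101
  9 = 1001
  A = 1010
  6 = 0110
  C = 1100
Concatenate: 101101011001101001101100



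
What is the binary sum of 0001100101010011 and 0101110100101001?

Add column by column from the right: bit + bit + carry-in; write the sum mod 2, carry 1 when the sum is 2 or 3.
carry:  0011001000000110
        0001100101010011
+       0101110100101001
------------------------
       00111011001111100
(the carry out of the leftmost column, 0, becomes the leading bit)
Decimal check:
  0001100101010011 = 4096 + 2048 + 256 + 64 + 16 + 2 + 1 = 6483
  0101110100101001 = 16384 + 4096 + 2048 + 1024 + 256 + 32 + 8 + 1 = 23849
  6483 + 23849 = 30332, and 00111011001111100 = 16384 + 8192 + 4096 + 1024 + 512 + 64 + 32 + 16 + 8 + 4 = 30332 ✓



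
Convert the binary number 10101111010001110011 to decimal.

Sum of powers of 2 for each 1-bit:
2^0 + 2^1 + 2^4 + 2^5 + 2^6 + 2^10 + 2^12 + 2^13 + 2^14 + 2^15 + 2^17 + 2^19
= 1 + 2 + 16 + 32 + 64 + 1024 + 4096 + 8192 + 16384 + 32768 + 131072 + 524288
= 717939



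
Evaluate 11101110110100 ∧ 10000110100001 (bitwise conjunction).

AND: 1 only when both bits are 1
  11101110110100
& 10000110100001
----------------
  10000110100000
Decimal: 15284 & 8609 = 8608



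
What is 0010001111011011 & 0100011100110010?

AND: 1 only when both bits are 1
  0010001111011011
& 0100011100110010
------------------
  0000001100010010
Decimal: 9179 & 18226 = 786



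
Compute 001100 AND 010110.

AND: 1 only when both bits are 1
  001100
& 010110
--------
  000100
Decimal: 12 & 22 = 4



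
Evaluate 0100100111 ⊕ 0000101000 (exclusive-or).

XOR: 1 when bits differ
  0100100111
^ 0000101000
------------
  0100001111
Decimal: 295 ^ 40 = 271



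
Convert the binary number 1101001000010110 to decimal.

Sum of powers of 2 for each 1-bit:
2^1 + 2^2 + 2^4 + 2^9 + 2^12 + 2^14 + 2^15
= 2 + 4 + 16 + 512 + 4096 + 16384 + 32768
= 53782



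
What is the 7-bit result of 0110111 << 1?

Original: 0110111 (decimal 55)
Shift left by 1 position
Append 1 zero on the right
Result: 1101110 (decimal 110)
Equivalent: 55 << 1 = 55 × 2^1 = 110



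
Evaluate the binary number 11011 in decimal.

Sum of powers of 2 for each 1-bit:
2^0 + 2^1 + 2^3 + 2^4
= 1 + 2 + 8 + 16
= 27



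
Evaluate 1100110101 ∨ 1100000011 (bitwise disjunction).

OR: 1 when either bit is 1
  1100110101
| 1100000011
------------
  1100110111
Decimal: 821 | 771 = 823



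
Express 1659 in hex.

Using repeated division by 16 (digits 10–15 are A–F):
1659 ÷ 16 = 103 remainder 11 (B)
103 ÷ 16 = 6 remainder 7
6 ÷ 16 = 0 remainder 6
Reading remainders bottom to top: 67B



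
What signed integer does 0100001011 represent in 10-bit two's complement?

Binary: 0100001011
Sign bit: 0 (non-negative)
Read directly as an unsigned value:
0100001011 = 256 + 8 + 2 + 1 = 267
Value: 267



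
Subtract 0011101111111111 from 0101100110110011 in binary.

Method 1 - Direct subtraction (column by column from the right: bit − bit − borrow-in; if negative, add 2 and borrow 1 from the next column):
borrow: 0111111111111000
        0101100110110011
-       0011101111111111
------------------------
        0001110110110100

Method 2 - Add two's complement:
Two's complement of 0011101111111111: invert → 1100010000000000, add 1 → 1100010000000001
  0101100110110011
+ 1100010000000001
------------------
 10001110110110100  (end carry out of the top bit = 1)
Discarding the end carry: 0001110110110100
Decimal check:
  0101100110110011 = 16384 + 4096 + 2048 + 256 + 128 + 32 + 16 + 2 + 1 = 22963
  0011101111111111 = 8192 + 4096 + 2048 + 512 + 256 + 128 + 64 + 32 + 16 + 8 + 4 + 2 + 1 = 15359
  22963 - 15359 = 7604, and 0001110110110100 = 4096 + 2048 + 1024 + 256 + 128 + 32 + 16 + 4 = 7604 ✓



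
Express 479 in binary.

Using repeated division by 2:
479 ÷ 2 = 239 remainder 1
239 ÷ 2 = 119 remainder 1
119 ÷ 2 = 59 remainder 1
59 ÷ 2 = 29 remainder 1
29 ÷ 2 = 14 remainder 1
14 ÷ 2 = 7 remainder 0
7 ÷ 2 = 3 remainder 1
3 ÷ 2 = 1 remainder 1
1 ÷ 2 = 0 remainder 1
Reading remainders bottom to top: 111011111



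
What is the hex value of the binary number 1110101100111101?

Group into 4-bit nibbles from right:
  1110 = E
  1011 = B
  0011 = 3
  1101 = D
Result: EB3D



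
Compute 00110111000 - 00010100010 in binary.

Method 1 - Direct subtraction (column by column from the right: bit − bit − borrow-in; if negative, add 2 and borrow 1 from the next column):
borrow: 00000001100
        00110111000
-       00010100010
-------------------
        00100010110

Method 2 - Add two's complement:
Two's complement of 00010100010: invert → 11101011101, add 1 → 11101011110
  00110111000
+ 11101011110
-------------
 100100010110  (end carry out of the top bit = 1)
Discarding the end carry: 00100010110
Decimal check:
  00110111000 = 256 + 128 + 32 + 16 + 8 = 440
  00010100010 = 128 + 32 + 2 = 162
  440 - 162 = 278, and 00100010110 = 256 + 16 + 4 + 2 = 278 ✓



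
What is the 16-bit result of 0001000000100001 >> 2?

Original: 0001000000100001 (decimal 4129)
Shift right by 2 positions
Drop the 2 low bits; fill with zeros on the left
Result: 0000010000001000 (decimal 1032)
Equivalent: 4129 >> 2 = 4129 ÷ 2^2 = 1032



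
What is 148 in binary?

Using repeated division by 2:
148 ÷ 2 = 74 remainder 0
74 ÷ 2 = 37 remainder 0
37 ÷ 2 = 18 remainder 1
18 ÷ 2 = 9 remainder 0
9 ÷ 2 = 4 remainder 1
4 ÷ 2 = 2 remainder 0
2 ÷ 2 = 1 remainder 0
1 ÷ 2 = 0 remainder 1
Reading remainders bottom to top: 10010100



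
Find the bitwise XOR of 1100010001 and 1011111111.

XOR: 1 when bits differ
  1100010001
^ 1011111111
------------
  0111101110
Decimal: 785 ^ 767 = 494



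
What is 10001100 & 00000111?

AND: 1 only when both bits are 1
  10001100
& 00000111
----------
  00000100
Decimal: 140 & 7 = 4



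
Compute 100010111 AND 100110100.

AND: 1 only when both bits are 1
  100010111
& 100110100
-----------
  100010100
Decimal: 279 & 308 = 276



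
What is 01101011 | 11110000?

OR: 1 when either bit is 1
  01101011
| 11110000
----------
  11111011
Decimal: 107 | 240 = 251



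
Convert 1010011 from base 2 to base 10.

Sum of powers of 2 for each 1-bit:
2^0 + 2^1 + 2^4 + 2^6
= 1 + 2 + 16 + 64
= 83



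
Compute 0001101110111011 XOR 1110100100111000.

XOR: 1 when bits differ
  0001101110111011
^ 1110100100111000
------------------
  1111001010000011
Decimal: 7099 ^ 59704 = 62083



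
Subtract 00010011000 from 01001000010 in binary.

Method 1 - Direct subtraction (column by column from the right: bit − bit − borrow-in; if negative, add 2 and borrow 1 from the next column):
borrow: 01101110000
        01001000010
-       00010011000
-------------------
        00110101010

Method 2 - Add two's complement:
Two's complement of 00010011000: invert → 11101100111, add 1 → 11101101000
  01001000010
+ 11101101000
-------------
 100110101010  (end carry out of the top bit = 1)
Discarding the end carry: 00110101010
Decimal check:
  01001000010 = 512 + 64 + 2 = 578
  00010011000 = 128 + 16 + 8 = 152
  578 - 152 = 426, and 00110101010 = 256 + 128 + 32 + 8 + 2 = 426 ✓



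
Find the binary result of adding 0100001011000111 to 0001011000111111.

Add column by column from the right: bit + bit + carry-in; write the sum mod 2, carry 1 when the sum is 2 or 3.
carry:  0000110111111110
        0100001011000111
+       0001011000111111
------------------------
       00101100100000110
(the carry out of the leftmost column, 0, becomes the leading bit)
Decimal check:
  0100001011000111 = 16384 + 512 + 128 + 64 + 4 + 2 + 1 = 17095
  0001011000111111 = 4096 + 1024 + 512 + 32 + 16 + 8 + 4 + 2 + 1 = 5695
  17095 + 5695 = 22790, and 00101100100000110 = 16384 + 4096 + 2048 + 256 + 4 + 2 = 22790 ✓



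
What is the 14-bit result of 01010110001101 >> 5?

Original: 01010110001101 (decimal 5517)
Shift right by 5 positions
Drop the 5 low bits; fill with zeros on the left
Result: 00000010101100 (decimal 172)
Equivalent: 5517 >> 5 = 5517 ÷ 2^5 = 172



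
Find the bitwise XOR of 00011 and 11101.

XOR: 1 when bits differ
  00011
^ 11101
-------
  11110
Decimal: 3 ^ 29 = 30



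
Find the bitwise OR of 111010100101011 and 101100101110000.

OR: 1 when either bit is 1
  111010100101011
| 101100101110000
-----------------
  111110101111011
Decimal: 29995 | 22896 = 32123



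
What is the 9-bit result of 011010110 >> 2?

Original: 011010110 (decimal 214)
Shift right by 2 positions
Drop the 2 low bits; fill with zeros on the left
Result: 000110101 (decimal 53)
Equivalent: 214 >> 2 = 214 ÷ 2^2 = 53



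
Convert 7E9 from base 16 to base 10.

Expand by place value (powers of 16):
Digit values: E = 14
7E9 = 7 × 16^2 + 14 × 16^1 + 9 × 16^0
= 7 × 256 + 14 × 16 + 9 × 1
= 1792 + 224 + 9
= 2025



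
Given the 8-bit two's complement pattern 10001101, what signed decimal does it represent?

Binary: 10001101
Sign bit: 1 (negative)
Invert: 01110010
Add 1:  01110011
Magnitude: 01110011 = 64 + 32 + 16 + 2 + 1 = 115
Value: -115



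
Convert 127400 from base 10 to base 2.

Using repeated division by 2:
127400 ÷ 2 = 63700 remainder 0
63700 ÷ 2 = 31850 remainder 0
31850 ÷ 2 = 15925 remainder 0
15925 ÷ 2 = 7962 remainder 1
7962 ÷ 2 = 3981 remainder 0
3981 ÷ 2 = 1990 remainder 1
1990 ÷ 2 = 995 remainder 0
995 ÷ 2 = 497 remainder 1
497 ÷ 2 = 248 remainder 1
248 ÷ 2 = 124 remainder 0
124 ÷ 2 = 62 remainder 0
62 ÷ 2 = 31 remainder 0
31 ÷ 2 = 15 remainder 1
15 ÷ 2 = 7 remainder 1
7 ÷ 2 = 3 remainder 1
3 ÷ 2 = 1 remainder 1
1 ÷ 2 = 0 remainder 1
Reading remainders bottom to top: 11111000110101000



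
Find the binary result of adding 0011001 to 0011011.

Add column by column from the right: bit + bit + carry-in; write the sum mod 2, carry 1 when the sum is 2 or 3.
carry:  0110110
        0011001
+       0011011
---------------
       00110100
(the carry out of the leftmost column, 0, becomes the leading bit)
Decimal check:
  0011001 = 16 + 8 + 1 = 25
  0011011 = 16 + 8 + 2 + 1 = 27
  25 + 27 = 52, and 00110100 = 32 + 16 + 4 = 52 ✓



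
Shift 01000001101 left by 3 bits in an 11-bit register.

Original: 01000001101 (decimal 525)
Shift left by 3 positions
Append 3 zeros on the right and drop the 3 high bits that overflow the 11-bit width
Result: 00001101000 (decimal 104)
Equivalent: 525 << 3 = 525 × 2^3 = 4200, truncated to 11 bits = 104



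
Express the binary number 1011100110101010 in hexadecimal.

Group into 4-bit nibbles from right:
  1011 = B
  1001 = 9
  1010 = A
  1010 = A
Result: B9AA



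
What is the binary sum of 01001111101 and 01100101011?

Add column by column from the right: bit + bit + carry-in; write the sum mod 2, carry 1 when the sum is 2 or 3.
carry:  10011111110
        01001111101
+       01100101011
-------------------
       010110101000
(the carry out of the leftmost column, 0, becomes the leading bit)
Decimal check:
  01001111101 = 512 + 64 + 32 + 16 + 8 + 4 + 1 = 637
  01100101011 = 512 + 256 + 32 + 8 + 2 + 1 = 811
  637 + 811 = 1448, and 010110101000 = 1024 + 256 + 128 + 32 + 8 = 1448 ✓



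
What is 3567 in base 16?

Using repeated division by 16 (digits 10–15 are A–F):
3567 ÷ 16 = 222 remainder 15 (F)
222 ÷ 16 = 13 remainder 14 (E)
13 ÷ 16 = 0 remainder 13 (D)
Reading remainders bottom to top: DEF



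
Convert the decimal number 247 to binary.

Using repeated division by 2:
247 ÷ 2 = 123 remainder 1
123 ÷ 2 = 61 remainder 1
61 ÷ 2 = 30 remainder 1
30 ÷ 2 = 15 remainder 0
15 ÷ 2 = 7 remainder 1
7 ÷ 2 = 3 remainder 1
3 ÷ 2 = 1 remainder 1
1 ÷ 2 = 0 remainder 1
Reading remainders bottom to top: 11110111



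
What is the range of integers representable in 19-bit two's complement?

For 19-bit two's complement:
Minimum: -2^18 = -262144
Maximum: 2^18 - 1 = 262143



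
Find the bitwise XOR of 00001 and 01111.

XOR: 1 when bits differ
  00001
^ 01111
-------
  01110
Decimal: 1 ^ 15 = 14



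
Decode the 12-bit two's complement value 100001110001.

Binary: 100001110001
Sign bit: 1 (negative)
Invert: 011110001110
Add 1:  011110001111
Magnitude: 011110001111 = 1024 + 512 + 256 + 128 + 8 + 4 + 2 + 1 = 1935
Value: -1935



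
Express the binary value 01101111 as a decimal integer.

Sum of powers of 2 for each 1-bit:
2^0 + 2^1 + 2^2 + 2^3 + 2^5 + 2^6
= 1 + 2 + 4 + 8 + 32 + 64
= 111



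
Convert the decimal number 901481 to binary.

Using repeated division by 2:
901481 ÷ 2 = 450740 remainder 1
450740 ÷ 2 = 225370 remainder 0
225370 ÷ 2 = 112685 remainder 0
112685 ÷ 2 = 56342 remainder 1
56342 ÷ 2 = 28171 remainder 0
28171 ÷ 2 = 14085 remainder 1
14085 ÷ 2 = 7042 remainder 1
7042 ÷ 2 = 3521 remainder 0
3521 ÷ 2 = 1760 remainder 1
1760 ÷ 2 = 880 remainder 0
880 ÷ 2 = 440 remainder 0
440 ÷ 2 = 220 remainder 0
220 ÷ 2 = 110 remainder 0
110 ÷ 2 = 55 remainder 0
55 ÷ 2 = 27 remainder 1
27 ÷ 2 = 13 remainder 1
13 ÷ 2 = 6 remainder 1
6 ÷ 2 = 3 remainder 0
3 ÷ 2 = 1 remainder 1
1 ÷ 2 = 0 remainder 1
Reading remainders bottom to top: 11011100000101101001



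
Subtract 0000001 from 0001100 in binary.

Method 1 - Direct subtraction (column by column from the right: bit − bit − borrow-in; if negative, add 2 and borrow 1 from the next column):
borrow: 0000110
        0001100
-       0000001
---------------
        0001011

Method 2 - Add two's complement:
Two's complement of 0000001: invert → 1111110, add 1 → 1111111
  0001100
+ 1111111
---------
 10001011  (end carry out of the top bit = 1)
Discarding the end carry: 0001011
Decimal check:
  0001100 = 8 + 4 = 12
  0000001 = 1
  12 - 1 = 11, and 0001011 = 8 + 2 + 1 = 11 ✓



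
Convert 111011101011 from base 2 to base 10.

Sum of powers of 2 for each 1-bit:
2^0 + 2^1 + 2^3 + 2^5 + 2^6 + 2^7 + 2^9 + 2^10 + 2^11
= 1 + 2 + 8 + 32 + 64 + 128 + 512 + 1024 + 2048
= 3819



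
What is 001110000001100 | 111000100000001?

OR: 1 when either bit is 1
  001110000001100
| 111000100000001
-----------------
  111110100001101
Decimal: 7180 | 28929 = 32013



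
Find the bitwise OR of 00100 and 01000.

OR: 1 when either bit is 1
  00100
| 01000
-------
  01100
Decimal: 4 | 8 = 12



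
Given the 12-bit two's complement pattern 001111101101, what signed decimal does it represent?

Binary: 001111101101
Sign bit: 0 (non-negative)
Read directly as an unsigned value:
001111101101 = 512 + 256 + 128 + 64 + 32 + 8 + 4 + 1 = 1005
Value: 1005



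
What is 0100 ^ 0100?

XOR: 1 when bits differ
  0100
^ 0100
------
  0000
Decimal: 4 ^ 4 = 0



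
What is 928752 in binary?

Using repeated division by 2:
928752 ÷ 2 = 464376 remainder 0
464376 ÷ 2 = 232188 remainder 0
232188 ÷ 2 = 116094 remainder 0
116094 ÷ 2 = 58047 remainder 0
58047 ÷ 2 = 29023 remainder 1
29023 ÷ 2 = 14511 remainder 1
14511 ÷ 2 = 7255 remainder 1
7255 ÷ 2 = 3627 remainder 1
3627 ÷ 2 = 1813 remainder 1
1813 ÷ 2 = 906 remainder 1
906 ÷ 2 = 453 remainder 0
453 ÷ 2 = 226 remainder 1
226 ÷ 2 = 113 remainder 0
113 ÷ 2 = 56 remainder 1
56 ÷ 2 = 28 remainder 0
28 ÷ 2 = 14 remainder 0
14 ÷ 2 = 7 remainder 0
7 ÷ 2 = 3 remainder 1
3 ÷ 2 = 1 remainder 1
1 ÷ 2 = 0 remainder 1
Reading remainders bottom to top: 11100010101111110000



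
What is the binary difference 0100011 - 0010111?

Method 1 - Direct subtraction (column by column from the right: bit − bit − borrow-in; if negative, add 2 and borrow 1 from the next column):
borrow: 0111000
        0100011
-       0010111
---------------
        0001100

Method 2 - Add two's complement:
Two's complement of 0010111: invert → 1101000, add 1 → 1101001
  0100011
+ 1101001
---------
 10001100  (end carry out of the top bit = 1)
Discarding the end carry: 0001100
Decimal check:
  0100011 = 32 + 2 + 1 = 35
  0010111 = 16 + 4 + 2 + 1 = 23
  35 - 23 = 12, and 0001100 = 8 + 4 = 12 ✓



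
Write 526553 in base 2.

Using repeated division by 2:
526553 ÷ 2 = 263276 remainder 1
263276 ÷ 2 = 131638 remainder 0
131638 ÷ 2 = 65819 remainder 0
65819 ÷ 2 = 32909 remainder 1
32909 ÷ 2 = 16454 remainder 1
16454 ÷ 2 = 8227 remainder 0
8227 ÷ 2 = 4113 remainder 1
4113 ÷ 2 = 2056 remainder 1
2056 ÷ 2 = 1028 remainder 0
1028 ÷ 2 = 514 remainder 0
514 ÷ 2 = 257 remainder 0
257 ÷ 2 = 128 remainder 1
128 ÷ 2 = 64 remainder 0
64 ÷ 2 = 32 remainder 0
32 ÷ 2 = 16 remainder 0
16 ÷ 2 = 8 remainder 0
8 ÷ 2 = 4 remainder 0
4 ÷ 2 = 2 remainder 0
2 ÷ 2 = 1 remainder 0
1 ÷ 2 = 0 remainder 1
Reading remainders bottom to top: 10000000100011011001



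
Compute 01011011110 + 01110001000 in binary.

Add column by column from the right: bit + bit + carry-in; write the sum mod 2, carry 1 when the sum is 2 or 3.
carry:  11100110000
        01011011110
+       01110001000
-------------------
       011001100110
(the carry out of the leftmost column, 0, becomes the leading bit)
Decimal check:
  01011011110 = 512 + 128 + 64 + 16 + 8 + 4 + 2 = 734
  01110001000 = 512 + 256 + 128 + 8 = 904
  734 + 904 = 1638, and 011001100110 = 1024 + 512 + 64 + 32 + 4 + 2 = 1638 ✓



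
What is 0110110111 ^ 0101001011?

XOR: 1 when bits differ
  0110110111
^ 0101001011
------------
  0011111100
Decimal: 439 ^ 331 = 252



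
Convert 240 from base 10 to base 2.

Using repeated division by 2:
240 ÷ 2 = 120 remainder 0
120 ÷ 2 = 60 remainder 0
60 ÷ 2 = 30 remainder 0
30 ÷ 2 = 15 remainder 0
15 ÷ 2 = 7 remainder 1
7 ÷ 2 = 3 remainder 1
3 ÷ 2 = 1 remainder 1
1 ÷ 2 = 0 remainder 1
Reading remainders bottom to top: 11110000



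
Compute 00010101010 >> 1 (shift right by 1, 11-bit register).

Original: 00010101010 (decimal 170)
Shift right by 1 position
Drop the 1 low bit; fill with zero on the left
Result: 00001010101 (decimal 85)
Equivalent: 170 >> 1 = 170 ÷ 2^1 = 85



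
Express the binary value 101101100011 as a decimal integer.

Sum of powers of 2 for each 1-bit:
2^0 + 2^1 + 2^5 + 2^6 + 2^8 + 2^9 + 2^11
= 1 + 2 + 32 + 64 + 256 + 512 + 2048
= 2915



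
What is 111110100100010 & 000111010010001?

AND: 1 only when both bits are 1
  111110100100010
& 000111010010001
-----------------
  000110000000000
Decimal: 32034 & 3729 = 3072



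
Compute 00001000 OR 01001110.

OR: 1 when either bit is 1
  00001000
| 01001110
----------
  01001110
Decimal: 8 | 78 = 78



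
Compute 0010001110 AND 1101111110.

AND: 1 only when both bits are 1
  0010001110
& 1101111110
------------
  0000001110
Decimal: 142 & 894 = 14



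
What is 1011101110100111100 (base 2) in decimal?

Sum of powers of 2 for each 1-bit:
2^2 + 2^3 + 2^4 + 2^5 + 2^8 + 2^10 + 2^11 + 2^12 + 2^14 + 2^15 + 2^16 + 2^18
= 4 + 8 + 16 + 32 + 256 + 1024 + 2048 + 4096 + 16384 + 32768 + 65536 + 262144
= 384316



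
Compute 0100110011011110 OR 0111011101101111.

OR: 1 when either bit is 1
  0100110011011110
| 0111011101101111
------------------
  0111111111111111
Decimal: 19678 | 30575 = 32767



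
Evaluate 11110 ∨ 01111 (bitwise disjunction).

OR: 1 when either bit is 1
  11110
| 01111
-------
  11111
Decimal: 30 | 15 = 31



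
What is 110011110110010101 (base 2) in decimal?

Sum of powers of 2 for each 1-bit:
2^0 + 2^2 + 2^4 + 2^7 + 2^8 + 2^10 + 2^11 + 2^12 + 2^13 + 2^16 + 2^17
= 1 + 4 + 16 + 128 + 256 + 1024 + 2048 + 4096 + 8192 + 65536 + 131072
= 212373



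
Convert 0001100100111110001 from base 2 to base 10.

Sum of powers of 2 for each 1-bit:
2^0 + 2^4 + 2^5 + 2^6 + 2^7 + 2^8 + 2^11 + 2^14 + 2^15
= 1 + 16 + 32 + 64 + 128 + 256 + 2048 + 16384 + 32768
= 51697



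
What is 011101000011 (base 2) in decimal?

Sum of powers of 2 for each 1-bit:
2^0 + 2^1 + 2^6 + 2^8 + 2^9 + 2^10
= 1 + 2 + 64 + 256 + 512 + 1024
= 1859



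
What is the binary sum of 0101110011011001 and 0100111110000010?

Add column by column from the right: bit + bit + carry-in; write the sum mod 2, carry 1 when the sum is 2 or 3.
carry:  1011111100000000
        0101110011011001
+       0100111110000010
------------------------
       01010110001011011
(the carry out of the leftmost column, 0, becomes the leading bit)
Decimal check:
  0101110011011001 = 16384 + 4096 + 2048 + 1024 + 128 + 64 + 16 + 8 + 1 = 23769
  0100111110000010 = 16384 + 2048 + 1024 + 512 + 256 + 128 + 2 = 20354
  23769 + 20354 = 44123, and 01010110001011011 = 32768 + 8192 + 2048 + 1024 + 64 + 16 + 8 + 2 + 1 = 44123 ✓



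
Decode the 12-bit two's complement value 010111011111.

Binary: 010111011111
Sign bit: 0 (non-negative)
Read directly as an unsigned value:
010111011111 = 1024 + 256 + 128 + 64 + 16 + 8 + 4 + 2 + 1 = 1503
Value: 1503



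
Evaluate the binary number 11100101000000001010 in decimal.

Sum of powers of 2 for each 1-bit:
2^1 + 2^3 + 2^12 + 2^14 + 2^17 + 2^18 + 2^19
= 2 + 8 + 4096 + 16384 + 131072 + 262144 + 524288
= 937994



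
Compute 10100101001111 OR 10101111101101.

OR: 1 when either bit is 1
  10100101001111
| 10101111101101
----------------
  10101111101111
Decimal: 10575 | 11245 = 11247



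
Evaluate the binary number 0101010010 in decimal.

Sum of powers of 2 for each 1-bit:
2^1 + 2^4 + 2^6 + 2^8
= 2 + 16 + 64 + 256
= 338



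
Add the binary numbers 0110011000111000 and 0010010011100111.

Add column by column from the right: bit + bit + carry-in; write the sum mod 2, carry 1 when the sum is 2 or 3.
carry:  1100100111000000
        0110011000111000
+       0010010011100111
------------------------
       01000101100011111
(the carry out of the leftmost column, 0, becomes the leading bit)
Decimal check:
  0110011000111000 = 16384 + 8192 + 1024 + 512 + 32 + 16 + 8 = 26168
  0010010011100111 = 8192 + 1024 + 128 + 64 + 32 + 4 + 2 + 1 = 9447
  26168 + 9447 = 35615, and 01000101100011111 = 32768 + 2048 + 512 + 256 + 16 + 8 + 4 + 2 + 1 = 35615 ✓



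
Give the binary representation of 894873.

Using repeated division by 2:
894873 ÷ 2 = 447436 remainder 1
447436 ÷ 2 = 223718 remainder 0
223718 ÷ 2 = 111859 remainder 0
111859 ÷ 2 = 55929 remainder 1
55929 ÷ 2 = 27964 remainder 1
27964 ÷ 2 = 13982 remainder 0
13982 ÷ 2 = 6991 remainder 0
6991 ÷ 2 = 3495 remainder 1
3495 ÷ 2 = 1747 remainder 1
1747 ÷ 2 = 873 remainder 1
873 ÷ 2 = 436 remainder 1
436 ÷ 2 = 218 remainder 0
218 ÷ 2 = 109 remainder 0
109 ÷ 2 = 54 remainder 1
54 ÷ 2 = 27 remainder 0
27 ÷ 2 = 13 remainder 1
13 ÷ 2 = 6 remainder 1
6 ÷ 2 = 3 remainder 0
3 ÷ 2 = 1 remainder 1
1 ÷ 2 = 0 remainder 1
Reading remainders bottom to top: 11011010011110011001



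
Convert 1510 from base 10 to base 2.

Using repeated division by 2:
1510 ÷ 2 = 755 remainder 0
755 ÷ 2 = 377 remainder 1
377 ÷ 2 = 188 remainder 1
188 ÷ 2 = 94 remainder 0
94 ÷ 2 = 47 remainder 0
47 ÷ 2 = 23 remainder 1
23 ÷ 2 = 11 remainder 1
11 ÷ 2 = 5 remainder 1
5 ÷ 2 = 2 remainder 1
2 ÷ 2 = 1 remainder 0
1 ÷ 2 = 0 remainder 1
Reading remainders bottom to top: 10111100110



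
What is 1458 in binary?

Using repeated division by 2:
1458 ÷ 2 = 729 remainder 0
729 ÷ 2 = 364 remainder 1
364 ÷ 2 = 182 remainder 0
182 ÷ 2 = 91 remainder 0
91 ÷ 2 = 45 remainder 1
45 ÷ 2 = 22 remainder 1
22 ÷ 2 = 11 remainder 0
11 ÷ 2 = 5 remainder 1
5 ÷ 2 = 2 remainder 1
2 ÷ 2 = 1 remainder 0
1 ÷ 2 = 0 remainder 1
Reading remainders bottom to top: 10110110010



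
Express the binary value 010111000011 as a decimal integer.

Sum of powers of 2 for each 1-bit:
2^0 + 2^1 + 2^6 + 2^7 + 2^8 + 2^10
= 1 + 2 + 64 + 128 + 256 + 1024
= 1475



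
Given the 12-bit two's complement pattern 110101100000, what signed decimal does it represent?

Binary: 110101100000
Sign bit: 1 (negative)
Invert: 001010011111
Add 1:  001010100000
Magnitude: 001010100000 = 512 + 128 + 32 = 672
Value: -672



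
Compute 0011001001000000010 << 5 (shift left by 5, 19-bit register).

Original: 0011001001000000010 (decimal 102914)
Shift left by 5 positions
Append 5 zeros on the right and drop the 5 high bits that overflow the 19-bit width
Result: 0100100000001000000 (decimal 147520)
Equivalent: 102914 << 5 = 102914 × 2^5 = 3293248, truncated to 19 bits = 147520



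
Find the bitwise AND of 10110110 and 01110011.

AND: 1 only when both bits are 1
  10110110
& 01110011
----------
  00110010
Decimal: 182 & 115 = 50



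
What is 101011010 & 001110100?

AND: 1 only when both bits are 1
  101011010
& 001110100
-----------
  001010000
Decimal: 346 & 116 = 80



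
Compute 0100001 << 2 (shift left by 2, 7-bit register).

Original: 0100001 (decimal 33)
Shift left by 2 positions
Append 2 zeros on the right and drop the 2 high bits that overflow the 7-bit width
Result: 0000100 (decimal 4)
Equivalent: 33 << 2 = 33 × 2^2 = 132, truncated to 7 bits = 4



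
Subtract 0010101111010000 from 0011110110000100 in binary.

Method 1 - Direct subtraction (column by column from the right: bit − bit − borrow-in; if negative, add 2 and borrow 1 from the next column):
borrow: 0000011111100000
        0011110110000100
-       0010101111010000
------------------------
        0001000110110100

Method 2 - Add two's complement:
Two's complement of 0010101111010000: invert → 1101010000101111, add 1 → 1101010000110000
  0011110110000100
+ 1101010000110000
------------------
 10001000110110100  (end carry out of the top bit = 1)
Discarding the end carry: 0001000110110100
Decimal check:
  0011110110000100 = 8192 + 4096 + 2048 + 1024 + 256 + 128 + 4 = 15748
  0010101111010000 = 8192 + 2048 + 512 + 256 + 128 + 64 + 16 = 11216
  15748 - 11216 = 4532, and 0001000110110100 = 4096 + 256 + 128 + 32 + 16 + 4 = 4532 ✓



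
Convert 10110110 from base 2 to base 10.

Sum of powers of 2 for each 1-bit:
2^1 + 2^2 + 2^4 + 2^5 + 2^7
= 2 + 4 + 16 + 32 + 128
= 182



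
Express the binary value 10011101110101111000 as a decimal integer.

Sum of powers of 2 for each 1-bit:
2^3 + 2^4 + 2^5 + 2^6 + 2^8 + 2^10 + 2^11 + 2^12 + 2^14 + 2^15 + 2^16 + 2^19
= 8 + 16 + 32 + 64 + 256 + 1024 + 2048 + 4096 + 16384 + 32768 + 65536 + 524288
= 646520



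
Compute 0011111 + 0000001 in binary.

Add column by column from the right: bit + bit + carry-in; write the sum mod 2, carry 1 when the sum is 2 or 3.
carry:  0111110
        0011111
+       0000001
---------------
       00100000
(the carry out of the leftmost column, 0, becomes the leading bit)
Decimal check:
  0011111 = 16 + 8 + 4 + 2 + 1 = 31
  0000001 = 1
  31 + 1 = 32, and 00100000 = 32 ✓



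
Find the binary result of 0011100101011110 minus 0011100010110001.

Method 1 - Direct subtraction (column by column from the right: bit − bit − borrow-in; if negative, add 2 and borrow 1 from the next column):
borrow: 0000000101000010
        0011100101011110
-       0011100010110001
------------------------
        0000000010101101

Method 2 - Add two's complement:
Two's complement of 0011100010110001: invert → 1100011101001110, add 1 → 1100011101001111
  0011100101011110
+ 1100011101001111
------------------
 10000000010101101  (end carry out of the top bit = 1)
Discarding the end carry: 0000000010101101
Decimal check:
  0011100101011110 = 8192 + 4096 + 2048 + 256 + 64 + 16 + 8 + 4 + 2 = 14686
  0011100010110001 = 8192 + 4096 + 2048 + 128 + 32 + 16 + 1 = 14513
  14686 - 14513 = 173, and 0000000010101101 = 128 + 32 + 8 + 4 + 1 = 173 ✓



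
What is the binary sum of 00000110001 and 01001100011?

Add column by column from the right: bit + bit + carry-in; write the sum mod 2, carry 1 when the sum is 2 or 3.
carry:  00011000110
        00000110001
+       01001100011
-------------------
       001010010100
(the carry out of the leftmost column, 0, becomes the leading bit)
Decimal check:
  00000110001 = 32 + 16 + 1 = 49
  01001100011 = 512 + 64 + 32 + 2 + 1 = 611
  49 + 611 = 660, and 001010010100 = 512 + 128 + 16 + 4 = 660 ✓



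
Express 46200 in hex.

Using repeated division by 16 (digits 10–15 are A–F):
46200 ÷ 16 = 2887 remainder 8
2887 ÷ 16 = 180 remainder 7
180 ÷ 16 = 11 remainder 4
11 ÷ 16 = 0 remainder 11 (B)
Reading remainders bottom to top: B478



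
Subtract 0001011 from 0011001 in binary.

Method 1 - Direct subtraction (column by column from the right: bit − bit − borrow-in; if negative, add 2 and borrow 1 from the next column):
borrow: 0011100
        0011001
-       0001011
---------------
        0001110

Method 2 - Add two's complement:
Two's complement of 0001011: invert → 1110100, add 1 → 1110101
  0011001
+ 1110101
---------
 10001110  (end carry out of the top bit = 1)
Discarding the end carry: 0001110
Decimal check:
  0011001 = 16 + 8 + 1 = 25
  0001011 = 8 + 2 + 1 = 11
  25 - 11 = 14, and 0001110 = 8 + 4 + 2 = 14 ✓



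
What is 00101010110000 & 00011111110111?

AND: 1 only when both bits are 1
  00101010110000
& 00011111110111
----------------
  00001010110000
Decimal: 2736 & 2039 = 688

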